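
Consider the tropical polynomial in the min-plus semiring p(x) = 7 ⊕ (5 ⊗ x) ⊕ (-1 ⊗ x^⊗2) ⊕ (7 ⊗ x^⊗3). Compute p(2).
p(2) = 3

A tropical monomial a ⊗ x^⊗i evaluates to a + i · x. Evaluating each term at x = 2:
  Term 0 contributes 7 + 0 · 2 = 7
  Term 1 contributes 5 + 1 · 2 = 7
  Term 2 contributes -1 + 2 · 2 = 3
  Term 3 contributes 7 + 3 · 2 = 13
p(2) = ⊕ of these = min[7, 7, 3, 13] = 3.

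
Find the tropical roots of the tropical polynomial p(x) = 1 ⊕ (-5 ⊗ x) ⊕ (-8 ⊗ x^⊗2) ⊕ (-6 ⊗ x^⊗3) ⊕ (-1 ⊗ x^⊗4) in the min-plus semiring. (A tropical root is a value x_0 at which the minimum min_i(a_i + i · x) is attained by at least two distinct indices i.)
Roots: {-5, -2, 3, 6}

Each tropical root is a break point of the lower envelope of the lines y = a_i + i · x (there are 5 lines, with slopes 0, 1, ..., 4). Only the lines that attain the minimum somewhere contribute to roots; other lines are dominated. Here the surviving (envelope) indices are i = 4, i = 3, i = 2, i = 1, i = 0.
Intersections between consecutive envelope lines give the roots: for adjacent envelope indices i < j the intersection is x = (a_i − a_j) / (j − i). Reading off the sorted break points: {-5, -2, 3, 6}.
Verification: at each break x_0, at least two indices attain the minimum of min_i(a_i + i · x_0).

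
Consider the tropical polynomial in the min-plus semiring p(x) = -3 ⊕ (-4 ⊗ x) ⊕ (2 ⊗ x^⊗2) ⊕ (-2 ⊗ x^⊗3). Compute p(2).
p(2) = -3

A tropical monomial a ⊗ x^⊗i evaluates to a + i · x. Evaluating each term at x = 2:
  Term 0 contributes -3 + 0 · 2 = -3
  Term 1 contributes -4 + 1 · 2 = -2
  Term 2 contributes 2 + 2 · 2 = 6
  Term 3 contributes -2 + 3 · 2 = 4
p(2) = ⊕ of these = min[-3, -2, 6, 4] = -3.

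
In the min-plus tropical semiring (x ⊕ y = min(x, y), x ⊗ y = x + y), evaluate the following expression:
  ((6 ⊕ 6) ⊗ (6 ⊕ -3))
((6 ⊕ 6) ⊗ (6 ⊕ -3)) = 3

Expand innermost to outermost. Recall ⊕ takes the minimum of its arguments and ⊗ takes their sum. Working out the expression ((6 ⊕ 6) ⊗ (6 ⊕ -3)) gives 3.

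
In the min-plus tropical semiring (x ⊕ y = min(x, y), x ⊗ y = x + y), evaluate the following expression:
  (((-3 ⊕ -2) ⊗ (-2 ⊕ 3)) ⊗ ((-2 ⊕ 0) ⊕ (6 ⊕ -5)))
(((-3 ⊕ -2) ⊗ (-2 ⊕ 3)) ⊗ ((-2 ⊕ 0) ⊕ (6 ⊕ -5))) = -10

Expand innermost to outermost. Recall ⊕ takes the minimum of its arguments and ⊗ takes their sum. Working out the expression (((-3 ⊕ -2) ⊗ (-2 ⊕ 3)) ⊗ ((-2 ⊕ 0) ⊕ (6 ⊕ -5))) gives -10.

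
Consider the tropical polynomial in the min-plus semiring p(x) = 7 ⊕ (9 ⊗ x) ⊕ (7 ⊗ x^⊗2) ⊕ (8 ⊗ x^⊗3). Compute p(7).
p(7) = 7

A tropical monomial a ⊗ x^⊗i evaluates to a + i · x. Evaluating each term at x = 7:
  Term 0 contributes 7 + 0 · 7 = 7
  Term 1 contributes 9 + 1 · 7 = 16
  Term 2 contributes 7 + 2 · 7 = 21
  Term 3 contributes 8 + 3 · 7 = 29
p(7) = ⊕ of these = min[7, 16, 21, 29] = 7.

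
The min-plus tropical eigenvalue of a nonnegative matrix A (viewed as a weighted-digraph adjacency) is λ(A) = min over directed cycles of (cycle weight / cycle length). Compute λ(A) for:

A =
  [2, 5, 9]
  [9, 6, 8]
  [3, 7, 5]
λ(A) = 2

Enumerate directed cycles and compute their means (weight / length). Sample:
  cycle 0 → 0: weight = 2, length = 1, mean = 2/1 ≈ 2.000
  cycle 1 → 1: weight = 6, length = 1, mean = 6/1 ≈ 6.000
  cycle 2 → 2: weight = 5, length = 1, mean = 5/1 ≈ 5.000
  cycle 0 → 1 → 0: weight = 14, length = 2, mean = 14/2 ≈ 7.000
  cycle 0 → 2 → 0: weight = 12, length = 2, mean = 12/2 ≈ 6.000
  cycle 1 → 0 → 1: weight = 14, length = 2, mean = 14/2 ≈ 7.000
Minimum mean = 2.000, attained e.g. along the cycle 0 → 0 with weight 2 and length 1. So λ(A) = 2/1 = 2.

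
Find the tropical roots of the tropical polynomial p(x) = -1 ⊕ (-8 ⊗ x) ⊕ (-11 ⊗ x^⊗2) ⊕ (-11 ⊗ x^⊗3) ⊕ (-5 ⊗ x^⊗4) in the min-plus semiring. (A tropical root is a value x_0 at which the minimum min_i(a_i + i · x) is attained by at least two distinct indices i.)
Roots: {-6, 0, 3, 7}

Each tropical root is a break point of the lower envelope of the lines y = a_i + i · x (there are 5 lines, with slopes 0, 1, ..., 4). Only the lines that attain the minimum somewhere contribute to roots; other lines are dominated. Here the surviving (envelope) indices are i = 4, i = 3, i = 2, i = 1, i = 0.
Intersections between consecutive envelope lines give the roots: for adjacent envelope indices i < j the intersection is x = (a_i − a_j) / (j − i). Reading off the sorted break points: {-6, 0, 3, 7}.
Verification: at each break x_0, at least two indices attain the minimum of min_i(a_i + i · x_0).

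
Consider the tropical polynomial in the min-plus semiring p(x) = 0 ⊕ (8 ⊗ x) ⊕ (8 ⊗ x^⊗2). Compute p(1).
p(1) = 0

A tropical monomial a ⊗ x^⊗i evaluates to a + i · x. Evaluating each term at x = 1:
  Term 0 contributes 0 + 0 · 1 = 0
  Term 1 contributes 8 + 1 · 1 = 9
  Term 2 contributes 8 + 2 · 1 = 10
p(1) = ⊕ of these = min[0, 9, 10] = 0.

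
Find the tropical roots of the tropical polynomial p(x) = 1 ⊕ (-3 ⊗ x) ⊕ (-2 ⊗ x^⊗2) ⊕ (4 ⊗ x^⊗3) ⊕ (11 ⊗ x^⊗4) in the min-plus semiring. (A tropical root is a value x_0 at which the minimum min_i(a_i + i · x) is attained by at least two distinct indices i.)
Roots: {-7, -6, -1, 4}

Each tropical root is a break point of the lower envelope of the lines y = a_i + i · x (there are 5 lines, with slopes 0, 1, ..., 4). Only the lines that attain the minimum somewhere contribute to roots; other lines are dominated. Here the surviving (envelope) indices are i = 4, i = 3, i = 2, i = 1, i = 0.
Intersections between consecutive envelope lines give the roots: for adjacent envelope indices i < j the intersection is x = (a_i − a_j) / (j − i). Reading off the sorted break points: {-7, -6, -1, 4}.
Verification: at each break x_0, at least two indices attain the minimum of min_i(a_i + i · x_0).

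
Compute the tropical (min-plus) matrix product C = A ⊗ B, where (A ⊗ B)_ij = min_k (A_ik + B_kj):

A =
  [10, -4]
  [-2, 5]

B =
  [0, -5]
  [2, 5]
A ⊗ B =
  [-2, 1]
  [-2, -7]

Apply the min-plus product entry-by-entry:
  C[0][0] = min over k of (A[0][0] + B[0][0] = 10 + 0 = 10, A[0][1] + B[1][0] = -4 + 2 = -2) = -2 (attained at k = 1)
  C[0][1] = min over k of (A[0][0] + B[0][1] = 10 + -5 = 5, A[0][1] + B[1][1] = -4 + 5 = 1) = 1 (attained at k = 1)
  C[1][0] = min over k of (A[1][0] + B[0][0] = -2 + 0 = -2, A[1][1] + B[1][0] = 5 + 2 = 7) = -2 (attained at k = 0)
  C[1][1] = min over k of (A[1][0] + B[0][1] = -2 + -5 = -7, A[1][1] + B[1][1] = 5 + 5 = 10) = -7 (attained at k = 0)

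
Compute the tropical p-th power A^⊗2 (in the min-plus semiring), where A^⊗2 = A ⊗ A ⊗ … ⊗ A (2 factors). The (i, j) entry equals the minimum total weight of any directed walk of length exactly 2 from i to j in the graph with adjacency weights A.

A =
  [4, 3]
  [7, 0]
A^⊗2 =
  [8, 3]
  [7, 0]

Each entry (A^⊗2)_ij equals the minimum over all length-2 walks i = v_0 → v_1 → … → v_2 = j of Σ_t A[v_t][v_{t+1}]. For example, for (i, j) = (0, 1) we minimise over 2 possible intermediate vertex sequences; the minimum is 3, attained along the walk 0 → 1 → 1.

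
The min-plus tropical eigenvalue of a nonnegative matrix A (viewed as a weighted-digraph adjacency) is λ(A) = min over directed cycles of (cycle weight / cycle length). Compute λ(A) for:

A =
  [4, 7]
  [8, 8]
λ(A) = 4

Enumerate directed cycles and compute their means (weight / length). Sample:
  cycle 0 → 0: weight = 4, length = 1, mean = 4/1 ≈ 4.000
  cycle 1 → 1: weight = 8, length = 1, mean = 8/1 ≈ 8.000
  cycle 0 → 1 → 0: weight = 15, length = 2, mean = 15/2 ≈ 7.500
  cycle 1 → 0 → 1: weight = 15, length = 2, mean = 15/2 ≈ 7.500
Minimum mean = 4.000, attained e.g. along the cycle 0 → 0 with weight 4 and length 1. So λ(A) = 4/1 = 4.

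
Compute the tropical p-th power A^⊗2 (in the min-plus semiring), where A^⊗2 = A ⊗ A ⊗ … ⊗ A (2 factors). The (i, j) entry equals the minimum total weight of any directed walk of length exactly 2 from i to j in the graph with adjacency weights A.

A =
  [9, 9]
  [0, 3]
A^⊗2 =
  [9, 12]
  [3, 6]

Each entry (A^⊗2)_ij equals the minimum over all length-2 walks i = v_0 → v_1 → … → v_2 = j of Σ_t A[v_t][v_{t+1}]. For example, for (i, j) = (0, 1) we minimise over 2 possible intermediate vertex sequences; the minimum is 12, attained along the walk 0 → 1 → 1.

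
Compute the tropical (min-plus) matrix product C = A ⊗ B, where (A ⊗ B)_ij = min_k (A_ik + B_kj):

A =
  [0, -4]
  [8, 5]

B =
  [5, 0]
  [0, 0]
A ⊗ B =
  [-4, -4]
  [5, 5]

Apply the min-plus product entry-by-entry:
  C[0][0] = min over k of (A[0][0] + B[0][0] = 0 + 5 = 5, A[0][1] + B[1][0] = -4 + 0 = -4) = -4 (attained at k = 1)
  C[0][1] = min over k of (A[0][0] + B[0][1] = 0 + 0 = 0, A[0][1] + B[1][1] = -4 + 0 = -4) = -4 (attained at k = 1)
  C[1][0] = min over k of (A[1][0] + B[0][0] = 8 + 5 = 13, A[1][1] + B[1][0] = 5 + 0 = 5) = 5 (attained at k = 1)
  C[1][1] = min over k of (A[1][0] + B[0][1] = 8 + 0 = 8, A[1][1] + B[1][1] = 5 + 0 = 5) = 5 (attained at k = 1)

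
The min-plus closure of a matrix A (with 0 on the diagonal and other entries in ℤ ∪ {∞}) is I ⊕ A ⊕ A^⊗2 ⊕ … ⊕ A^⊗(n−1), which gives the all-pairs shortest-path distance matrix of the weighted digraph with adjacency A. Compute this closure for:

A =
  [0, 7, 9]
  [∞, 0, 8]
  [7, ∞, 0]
Closure =
  [0, 7, 9]
  [15, 0, 8]
  [7, 14, 0]

This is the Floyd-Warshall all-pairs shortest-path computation. For each intermediate vertex k = 0, 1, …, 2, update dist[i][j] ← min(dist[i][j], dist[i][k] + dist[k][j]). The final matrix gives, for each (i, j), the minimum total weight of any directed path from i to j (possibly empty when i = j).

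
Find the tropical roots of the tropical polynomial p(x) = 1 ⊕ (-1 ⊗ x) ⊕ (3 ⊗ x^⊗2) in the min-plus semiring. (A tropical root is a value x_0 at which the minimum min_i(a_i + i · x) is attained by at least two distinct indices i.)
Roots: {-4, 2}

Each tropical root is a break point of the lower envelope of the lines y = a_i + i · x (there are 3 lines, with slopes 0, 1, ..., 2). Only the lines that attain the minimum somewhere contribute to roots; other lines are dominated. Here the surviving (envelope) indices are i = 2, i = 1, i = 0.
Intersections between consecutive envelope lines give the roots: for adjacent envelope indices i < j the intersection is x = (a_i − a_j) / (j − i). Reading off the sorted break points: {-4, 2}.
Verification: at each break x_0, at least two indices attain the minimum of min_i(a_i + i · x_0).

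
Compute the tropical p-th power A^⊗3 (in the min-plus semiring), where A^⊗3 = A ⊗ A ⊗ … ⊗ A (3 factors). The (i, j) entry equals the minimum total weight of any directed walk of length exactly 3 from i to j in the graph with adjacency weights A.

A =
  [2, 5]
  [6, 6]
A^⊗3 =
  [6, 9]
  [10, 13]

Each entry (A^⊗3)_ij equals the minimum over all length-3 walks i = v_0 → v_1 → … → v_3 = j of Σ_t A[v_t][v_{t+1}]. For example, for (i, j) = (0, 1) we minimise over 4 possible intermediate vertex sequences; the minimum is 9, attained along the walk 0 → 0 → 0 → 1.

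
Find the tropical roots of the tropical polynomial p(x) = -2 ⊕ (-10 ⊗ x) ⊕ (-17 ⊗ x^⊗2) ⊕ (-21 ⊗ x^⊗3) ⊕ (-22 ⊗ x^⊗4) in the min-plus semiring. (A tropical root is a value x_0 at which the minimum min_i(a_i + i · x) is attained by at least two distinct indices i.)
Roots: {1, 4, 7, 8}

Each tropical root is a break point of the lower envelope of the lines y = a_i + i · x (there are 5 lines, with slopes 0, 1, ..., 4). Only the lines that attain the minimum somewhere contribute to roots; other lines are dominated. Here the surviving (envelope) indices are i = 4, i = 3, i = 2, i = 1, i = 0.
Intersections between consecutive envelope lines give the roots: for adjacent envelope indices i < j the intersection is x = (a_i − a_j) / (j − i). Reading off the sorted break points: {1, 4, 7, 8}.
Verification: at each break x_0, at least two indices attain the minimum of min_i(a_i + i · x_0).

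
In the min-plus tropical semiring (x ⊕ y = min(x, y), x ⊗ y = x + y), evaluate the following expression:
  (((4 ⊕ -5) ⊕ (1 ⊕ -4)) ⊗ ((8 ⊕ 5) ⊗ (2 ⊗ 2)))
(((4 ⊕ -5) ⊕ (1 ⊕ -4)) ⊗ ((8 ⊕ 5) ⊗ (2 ⊗ 2))) = 4

Expand innermost to outermost. Recall ⊕ takes the minimum of its arguments and ⊗ takes their sum. Working out the expression (((4 ⊕ -5) ⊕ (1 ⊕ -4)) ⊗ ((8 ⊕ 5) ⊗ (2 ⊗ 2))) gives 4.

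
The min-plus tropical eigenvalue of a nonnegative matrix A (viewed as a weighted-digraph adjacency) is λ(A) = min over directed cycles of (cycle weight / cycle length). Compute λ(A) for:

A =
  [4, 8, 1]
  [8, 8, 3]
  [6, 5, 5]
λ(A) = 7/2

Enumerate directed cycles and compute their means (weight / length). Sample:
  cycle 0 → 0: weight = 4, length = 1, mean = 4/1 ≈ 4.000
  cycle 1 → 1: weight = 8, length = 1, mean = 8/1 ≈ 8.000
  cycle 2 → 2: weight = 5, length = 1, mean = 5/1 ≈ 5.000
  cycle 0 → 1 → 0: weight = 16, length = 2, mean = 16/2 ≈ 8.000
  cycle 0 → 2 → 0: weight = 7, length = 2, mean = 7/2 ≈ 3.500
  cycle 1 → 0 → 1: weight = 16, length = 2, mean = 16/2 ≈ 8.000
Minimum mean = 3.500, attained e.g. along the cycle 0 → 2 → 0 with weight 7 and length 2. So λ(A) = 7/2 = 7/2.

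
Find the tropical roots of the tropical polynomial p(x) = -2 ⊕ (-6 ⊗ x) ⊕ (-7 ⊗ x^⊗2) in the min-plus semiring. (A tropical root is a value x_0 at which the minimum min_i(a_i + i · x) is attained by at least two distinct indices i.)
Roots: {1, 4}

Each tropical root is a break point of the lower envelope of the lines y = a_i + i · x (there are 3 lines, with slopes 0, 1, ..., 2). Only the lines that attain the minimum somewhere contribute to roots; other lines are dominated. Here the surviving (envelope) indices are i = 2, i = 1, i = 0.
Intersections between consecutive envelope lines give the roots: for adjacent envelope indices i < j the intersection is x = (a_i − a_j) / (j − i). Reading off the sorted break points: {1, 4}.
Verification: at each break x_0, at least two indices attain the minimum of min_i(a_i + i · x_0).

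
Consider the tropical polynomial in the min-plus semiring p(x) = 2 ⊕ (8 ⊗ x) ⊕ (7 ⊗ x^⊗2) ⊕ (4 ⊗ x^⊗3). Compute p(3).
p(3) = 2

A tropical monomial a ⊗ x^⊗i evaluates to a + i · x. Evaluating each term at x = 3:
  Term 0 contributes 2 + 0 · 3 = 2
  Term 1 contributes 8 + 1 · 3 = 11
  Term 2 contributes 7 + 2 · 3 = 13
  Term 3 contributes 4 + 3 · 3 = 13
p(3) = ⊕ of these = min[2, 11, 13, 13] = 2.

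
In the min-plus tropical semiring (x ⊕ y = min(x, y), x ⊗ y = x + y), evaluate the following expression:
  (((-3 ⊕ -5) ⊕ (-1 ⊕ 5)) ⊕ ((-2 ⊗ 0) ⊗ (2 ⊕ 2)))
(((-3 ⊕ -5) ⊕ (-1 ⊕ 5)) ⊕ ((-2 ⊗ 0) ⊗ (2 ⊕ 2))) = -5

Expand innermost to outermost. Recall ⊕ takes the minimum of its arguments and ⊗ takes their sum. Working out the expression (((-3 ⊕ -5) ⊕ (-1 ⊕ 5)) ⊕ ((-2 ⊗ 0) ⊗ (2 ⊕ 2))) gives -5.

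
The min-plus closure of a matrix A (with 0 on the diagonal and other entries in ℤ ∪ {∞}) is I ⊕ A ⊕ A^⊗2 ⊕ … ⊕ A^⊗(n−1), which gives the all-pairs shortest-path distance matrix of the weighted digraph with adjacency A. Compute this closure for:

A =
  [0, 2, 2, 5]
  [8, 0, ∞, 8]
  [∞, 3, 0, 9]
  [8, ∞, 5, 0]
Closure =
  [0, 2, 2, 5]
  [8, 0, 10, 8]
  [11, 3, 0, 9]
  [8, 8, 5, 0]

This is the Floyd-Warshall all-pairs shortest-path computation. For each intermediate vertex k = 0, 1, …, 3, update dist[i][j] ← min(dist[i][j], dist[i][k] + dist[k][j]). The final matrix gives, for each (i, j), the minimum total weight of any directed path from i to j (possibly empty when i = j).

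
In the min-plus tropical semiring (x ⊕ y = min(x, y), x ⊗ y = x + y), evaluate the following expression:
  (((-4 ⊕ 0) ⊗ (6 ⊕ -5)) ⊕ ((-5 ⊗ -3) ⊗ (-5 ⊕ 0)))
(((-4 ⊕ 0) ⊗ (6 ⊕ -5)) ⊕ ((-5 ⊗ -3) ⊗ (-5 ⊕ 0))) = -13

Expand innermost to outermost. Recall ⊕ takes the minimum of its arguments and ⊗ takes their sum. Working out the expression (((-4 ⊕ 0) ⊗ (6 ⊕ -5)) ⊕ ((-5 ⊗ -3) ⊗ (-5 ⊕ 0))) gives -13.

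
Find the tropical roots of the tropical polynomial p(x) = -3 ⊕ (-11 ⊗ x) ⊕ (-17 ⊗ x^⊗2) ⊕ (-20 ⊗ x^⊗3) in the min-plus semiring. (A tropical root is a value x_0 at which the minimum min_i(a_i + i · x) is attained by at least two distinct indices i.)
Roots: {3, 6, 8}

Each tropical root is a break point of the lower envelope of the lines y = a_i + i · x (there are 4 lines, with slopes 0, 1, ..., 3). Only the lines that attain the minimum somewhere contribute to roots; other lines are dominated. Here the surviving (envelope) indices are i = 3, i = 2, i = 1, i = 0.
Intersections between consecutive envelope lines give the roots: for adjacent envelope indices i < j the intersection is x = (a_i − a_j) / (j − i). Reading off the sorted break points: {3, 6, 8}.
Verification: at each break x_0, at least two indices attain the minimum of min_i(a_i + i · x_0).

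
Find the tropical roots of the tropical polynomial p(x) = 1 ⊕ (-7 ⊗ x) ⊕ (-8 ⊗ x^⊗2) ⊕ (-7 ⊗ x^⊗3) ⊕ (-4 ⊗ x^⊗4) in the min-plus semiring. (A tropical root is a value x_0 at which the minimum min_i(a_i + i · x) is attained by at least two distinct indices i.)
Roots: {-3, -1, 1, 8}

Each tropical root is a break point of the lower envelope of the lines y = a_i + i · x (there are 5 lines, with slopes 0, 1, ..., 4). Only the lines that attain the minimum somewhere contribute to roots; other lines are dominated. Here the surviving (envelope) indices are i = 4, i = 3, i = 2, i = 1, i = 0.
Intersections between consecutive envelope lines give the roots: for adjacent envelope indices i < j the intersection is x = (a_i − a_j) / (j − i). Reading off the sorted break points: {-3, -1, 1, 8}.
Verification: at each break x_0, at least two indices attain the minimum of min_i(a_i + i · x_0).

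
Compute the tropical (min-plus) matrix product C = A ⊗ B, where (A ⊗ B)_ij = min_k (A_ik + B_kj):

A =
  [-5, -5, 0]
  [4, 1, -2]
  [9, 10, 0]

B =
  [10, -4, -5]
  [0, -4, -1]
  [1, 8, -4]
A ⊗ B =
  [-5, -9, -10]
  [-1, -3, -6]
  [1, 5, -4]

Apply the min-plus product entry-by-entry:
  C[0][0] = min over k of (A[0][0] + B[0][0] = -5 + 10 = 5, A[0][1] + B[1][0] = -5 + 0 = -5, A[0][2] + B[2][0] = 0 + 1 = 1) = -5 (attained at k = 1)
  C[0][1] = min over k of (A[0][0] + B[0][1] = -5 + -4 = -9, A[0][1] + B[1][1] = -5 + -4 = -9, A[0][2] + B[2][1] = 0 + 8 = 8) = -9 (attained at k = 0)
  C[0][2] = min over k of (A[0][0] + B[0][2] = -5 + -5 = -10, A[0][1] + B[1][2] = -5 + -1 = -6, A[0][2] + B[2][2] = 0 + -4 = -4) = -10 (attained at k = 0)
  C[1][0] = min over k of (A[1][0] + B[0][0] = 4 + 10 = 14, A[1][1] + B[1][0] = 1 + 0 = 1, A[1][2] + B[2][0] = -2 + 1 = -1) = -1 (attained at k = 2)
  C[1][1] = min over k of (A[1][0] + B[0][1] = 4 + -4 = 0, A[1][1] + B[1][1] = 1 + -4 = -3, A[1][2] + B[2][1] = -2 + 8 = 6) = -3 (attained at k = 1)
  C[1][2] = min over k of (A[1][0] + B[0][2] = 4 + -5 = -1, A[1][1] + B[1][2] = 1 + -1 = 0, A[1][2] + B[2][2] = -2 + -4 = -6) = -6 (attained at k = 2)
  C[2][0] = min over k of (A[2][0] + B[0][0] = 9 + 10 = 19, A[2][1] + B[1][0] = 10 + 0 = 10, A[2][2] + B[2][0] = 0 + 1 = 1) = 1 (attained at k = 2)
  C[2][1] = min over k of (A[2][0] + B[0][1] = 9 + -4 = 5, A[2][1] + B[1][1] = 10 + -4 = 6, A[2][2] + B[2][1] = 0 + 8 = 8) = 5 (attained at k = 0)
  C[2][2] = min over k of (A[2][0] + B[0][2] = 9 + -5 = 4, A[2][1] + B[1][2] = 10 + -1 = 9, A[2][2] + B[2][2] = 0 + -4 = -4) = -4 (attained at k = 2)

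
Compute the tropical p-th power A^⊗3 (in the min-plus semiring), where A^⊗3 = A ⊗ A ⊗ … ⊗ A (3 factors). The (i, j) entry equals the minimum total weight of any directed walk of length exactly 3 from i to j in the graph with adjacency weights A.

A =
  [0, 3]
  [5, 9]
A^⊗3 =
  [0, 3]
  [5, 8]

Each entry (A^⊗3)_ij equals the minimum over all length-3 walks i = v_0 → v_1 → … → v_3 = j of Σ_t A[v_t][v_{t+1}]. For example, for (i, j) = (0, 1) we minimise over 4 possible intermediate vertex sequences; the minimum is 3, attained along the walk 0 → 0 → 0 → 1.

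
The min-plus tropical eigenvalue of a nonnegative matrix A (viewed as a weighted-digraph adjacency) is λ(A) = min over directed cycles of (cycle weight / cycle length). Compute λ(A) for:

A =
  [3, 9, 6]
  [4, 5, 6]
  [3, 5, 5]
λ(A) = 3

Enumerate directed cycles and compute their means (weight / length). Sample:
  cycle 0 → 0: weight = 3, length = 1, mean = 3/1 ≈ 3.000
  cycle 1 → 1: weight = 5, length = 1, mean = 5/1 ≈ 5.000
  cycle 2 → 2: weight = 5, length = 1, mean = 5/1 ≈ 5.000
  cycle 0 → 1 → 0: weight = 13, length = 2, mean = 13/2 ≈ 6.500
  cycle 0 → 2 → 0: weight = 9, length = 2, mean = 9/2 ≈ 4.500
  cycle 1 → 0 → 1: weight = 13, length = 2, mean = 13/2 ≈ 6.500
Minimum mean = 3.000, attained e.g. along the cycle 0 → 0 with weight 3 and length 1. So λ(A) = 3/1 = 3.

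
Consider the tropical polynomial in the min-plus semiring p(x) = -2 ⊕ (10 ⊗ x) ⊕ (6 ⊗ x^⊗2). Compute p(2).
p(2) = -2

A tropical monomial a ⊗ x^⊗i evaluates to a + i · x. Evaluating each term at x = 2:
  Term 0 contributes -2 + 0 · 2 = -2
  Term 1 contributes 10 + 1 · 2 = 12
  Term 2 contributes 6 + 2 · 2 = 10
p(2) = ⊕ of these = min[-2, 12, 10] = -2.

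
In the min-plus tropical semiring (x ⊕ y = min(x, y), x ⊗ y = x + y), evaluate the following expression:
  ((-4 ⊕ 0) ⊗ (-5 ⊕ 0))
((-4 ⊕ 0) ⊗ (-5 ⊕ 0)) = -9

Expand innermost to outermost. Recall ⊕ takes the minimum of its arguments and ⊗ takes their sum. Working out the expression ((-4 ⊕ 0) ⊗ (-5 ⊕ 0)) gives -9.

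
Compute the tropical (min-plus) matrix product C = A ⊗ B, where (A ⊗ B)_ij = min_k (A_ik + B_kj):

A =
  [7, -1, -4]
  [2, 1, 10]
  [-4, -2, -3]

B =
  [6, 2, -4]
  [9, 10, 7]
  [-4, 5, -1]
A ⊗ B =
  [-8, 1, -5]
  [6, 4, -2]
  [-7, -2, -8]

Apply the min-plus product entry-by-entry:
  C[0][0] = min over k of (A[0][0] + B[0][0] = 7 + 6 = 13, A[0][1] + B[1][0] = -1 + 9 = 8, A[0][2] + B[2][0] = -4 + -4 = -8) = -8 (attained at k = 2)
  C[0][1] = min over k of (A[0][0] + B[0][1] = 7 + 2 = 9, A[0][1] + B[1][1] = -1 + 10 = 9, A[0][2] + B[2][1] = -4 + 5 = 1) = 1 (attained at k = 2)
  C[0][2] = min over k of (A[0][0] + B[0][2] = 7 + -4 = 3, A[0][1] + B[1][2] = -1 + 7 = 6, A[0][2] + B[2][2] = -4 + -1 = -5) = -5 (attained at k = 2)
  C[1][0] = min over k of (A[1][0] + B[0][0] = 2 + 6 = 8, A[1][1] + B[1][0] = 1 + 9 = 10, A[1][2] + B[2][0] = 10 + -4 = 6) = 6 (attained at k = 2)
  C[1][1] = min over k of (A[1][0] + B[0][1] = 2 + 2 = 4, A[1][1] + B[1][1] = 1 + 10 = 11, A[1][2] + B[2][1] = 10 + 5 = 15) = 4 (attained at k = 0)
  C[1][2] = min over k of (A[1][0] + B[0][2] = 2 + -4 = -2, A[1][1] + B[1][2] = 1 + 7 = 8, A[1][2] + B[2][2] = 10 + -1 = 9) = -2 (attained at k = 0)
  C[2][0] = min over k of (A[2][0] + B[0][0] = -4 + 6 = 2, A[2][1] + B[1][0] = -2 + 9 = 7, A[2][2] + B[2][0] = -3 + -4 = -7) = -7 (attained at k = 2)
  C[2][1] = min over k of (A[2][0] + B[0][1] = -4 + 2 = -2, A[2][1] + B[1][1] = -2 + 10 = 8, A[2][2] + B[2][1] = -3 + 5 = 2) = -2 (attained at k = 0)
  C[2][2] = min over k of (A[2][0] + B[0][2] = -4 + -4 = -8, A[2][1] + B[1][2] = -2 + 7 = 5, A[2][2] + B[2][2] = -3 + -1 = -4) = -8 (attained at k = 0)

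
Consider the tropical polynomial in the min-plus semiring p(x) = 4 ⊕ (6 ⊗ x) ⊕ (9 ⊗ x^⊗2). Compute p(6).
p(6) = 4

A tropical monomial a ⊗ x^⊗i evaluates to a + i · x. Evaluating each term at x = 6:
  Term 0 contributes 4 + 0 · 6 = 4
  Term 1 contributes 6 + 1 · 6 = 12
  Term 2 contributes 9 + 2 · 6 = 21
p(6) = ⊕ of these = min[4, 12, 21] = 4.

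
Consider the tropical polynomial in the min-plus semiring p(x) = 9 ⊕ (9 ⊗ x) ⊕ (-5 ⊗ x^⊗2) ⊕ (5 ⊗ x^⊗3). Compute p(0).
p(0) = -5

A tropical monomial a ⊗ x^⊗i evaluates to a + i · x. Evaluating each term at x = 0:
  Term 0 contributes 9 + 0 · 0 = 9
  Term 1 contributes 9 + 1 · 0 = 9
  Term 2 contributes -5 + 2 · 0 = -5
  Term 3 contributes 5 + 3 · 0 = 5
p(0) = ⊕ of these = min[9, 9, -5, 5] = -5.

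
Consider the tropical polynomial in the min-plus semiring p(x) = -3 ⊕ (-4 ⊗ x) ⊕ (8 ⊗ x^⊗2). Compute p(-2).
p(-2) = -6

A tropical monomial a ⊗ x^⊗i evaluates to a + i · x. Evaluating each term at x = -2:
  Term 0 contributes -3 + 0 · -2 = -3
  Term 1 contributes -4 + 1 · -2 = -6
  Term 2 contributes 8 + 2 · -2 = 4
p(-2) = ⊕ of these = min[-3, -6, 4] = -6.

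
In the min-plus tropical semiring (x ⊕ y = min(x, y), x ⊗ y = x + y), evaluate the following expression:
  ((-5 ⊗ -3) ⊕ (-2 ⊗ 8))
((-5 ⊗ -3) ⊕ (-2 ⊗ 8)) = -8

Expand innermost to outermost. Recall ⊕ takes the minimum of its arguments and ⊗ takes their sum. Working out the expression ((-5 ⊗ -3) ⊕ (-2 ⊗ 8)) gives -8.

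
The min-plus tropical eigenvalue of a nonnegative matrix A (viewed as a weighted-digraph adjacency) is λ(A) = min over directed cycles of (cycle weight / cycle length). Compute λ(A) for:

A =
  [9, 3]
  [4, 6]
λ(A) = 7/2

Enumerate directed cycles and compute their means (weight / length). Sample:
  cycle 0 → 0: weight = 9, length = 1, mean = 9/1 ≈ 9.000
  cycle 1 → 1: weight = 6, length = 1, mean = 6/1 ≈ 6.000
  cycle 0 → 1 → 0: weight = 7, length = 2, mean = 7/2 ≈ 3.500
  cycle 1 → 0 → 1: weight = 7, length = 2, mean = 7/2 ≈ 3.500
Minimum mean = 3.500, attained e.g. along the cycle 0 → 1 → 0 with weight 7 and length 2. So λ(A) = 7/2 = 7/2.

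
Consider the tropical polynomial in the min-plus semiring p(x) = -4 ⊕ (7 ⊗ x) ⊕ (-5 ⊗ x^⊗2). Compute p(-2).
p(-2) = -9

A tropical monomial a ⊗ x^⊗i evaluates to a + i · x. Evaluating each term at x = -2:
  Term 0 contributes -4 + 0 · -2 = -4
  Term 1 contributes 7 + 1 · -2 = 5
  Term 2 contributes -5 + 2 · -2 = -9
p(-2) = ⊕ of these = min[-4, 5, -9] = -9.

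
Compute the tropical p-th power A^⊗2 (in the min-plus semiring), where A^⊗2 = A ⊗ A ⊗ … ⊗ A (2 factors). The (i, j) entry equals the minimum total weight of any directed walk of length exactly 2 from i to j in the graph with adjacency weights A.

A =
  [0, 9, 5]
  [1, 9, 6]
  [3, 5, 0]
A^⊗2 =
  [0, 9, 5]
  [1, 10, 6]
  [3, 5, 0]

Each entry (A^⊗2)_ij equals the minimum over all length-2 walks i = v_0 → v_1 → … → v_2 = j of Σ_t A[v_t][v_{t+1}]. For example, for (i, j) = (0, 2) we minimise over 3 possible intermediate vertex sequences; the minimum is 5, attained along the walk 0 → 0 → 2.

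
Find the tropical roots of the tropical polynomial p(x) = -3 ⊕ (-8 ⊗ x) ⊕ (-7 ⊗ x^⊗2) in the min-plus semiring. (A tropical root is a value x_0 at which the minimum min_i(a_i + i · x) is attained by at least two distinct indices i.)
Roots: {-1, 5}

Each tropical root is a break point of the lower envelope of the lines y = a_i + i · x (there are 3 lines, with slopes 0, 1, ..., 2). Only the lines that attain the minimum somewhere contribute to roots; other lines are dominated. Here the surviving (envelope) indices are i = 2, i = 1, i = 0.
Intersections between consecutive envelope lines give the roots: for adjacent envelope indices i < j the intersection is x = (a_i − a_j) / (j − i). Reading off the sorted break points: {-1, 5}.
Verification: at each break x_0, at least two indices attain the minimum of min_i(a_i + i · x_0).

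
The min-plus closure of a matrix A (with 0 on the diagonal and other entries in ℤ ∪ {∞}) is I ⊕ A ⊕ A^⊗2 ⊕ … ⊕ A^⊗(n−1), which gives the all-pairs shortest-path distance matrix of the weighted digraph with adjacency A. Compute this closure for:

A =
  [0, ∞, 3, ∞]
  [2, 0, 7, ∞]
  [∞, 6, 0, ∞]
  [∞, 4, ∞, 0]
Closure =
  [0, 9, 3, ∞]
  [2, 0, 5, ∞]
  [8, 6, 0, ∞]
  [6, 4, 9, 0]

This is the Floyd-Warshall all-pairs shortest-path computation. For each intermediate vertex k = 0, 1, …, 3, update dist[i][j] ← min(dist[i][j], dist[i][k] + dist[k][j]). The final matrix gives, for each (i, j), the minimum total weight of any directed path from i to j (possibly empty when i = j).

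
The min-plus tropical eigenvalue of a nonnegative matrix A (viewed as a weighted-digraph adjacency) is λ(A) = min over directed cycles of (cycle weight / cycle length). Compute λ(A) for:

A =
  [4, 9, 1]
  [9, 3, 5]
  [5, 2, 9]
λ(A) = 3

Enumerate directed cycles and compute their means (weight / length). Sample:
  cycle 0 → 0: weight = 4, length = 1, mean = 4/1 ≈ 4.000
  cycle 1 → 1: weight = 3, length = 1, mean = 3/1 ≈ 3.000
  cycle 2 → 2: weight = 9, length = 1, mean = 9/1 ≈ 9.000
  cycle 0 → 1 → 0: weight = 18, length = 2, mean = 18/2 ≈ 9.000
  cycle 0 → 2 → 0: weight = 6, length = 2, mean = 6/2 ≈ 3.000
  cycle 1 → 0 → 1: weight = 18, length = 2, mean = 18/2 ≈ 9.000
Minimum mean = 3.000, attained e.g. along the cycle 1 → 1 with weight 3 and length 1. So λ(A) = 3/1 = 3.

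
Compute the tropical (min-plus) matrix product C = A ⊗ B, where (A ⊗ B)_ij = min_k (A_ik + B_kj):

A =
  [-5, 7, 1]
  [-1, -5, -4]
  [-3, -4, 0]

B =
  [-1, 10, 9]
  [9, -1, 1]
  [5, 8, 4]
A ⊗ B =
  [-6, 5, 4]
  [-2, -6, -4]
  [-4, -5, -3]

Apply the min-plus product entry-by-entry:
  C[0][0] = min over k of (A[0][0] + B[0][0] = -5 + -1 = -6, A[0][1] + B[1][0] = 7 + 9 = 16, A[0][2] + B[2][0] = 1 + 5 = 6) = -6 (attained at k = 0)
  C[0][1] = min over k of (A[0][0] + B[0][1] = -5 + 10 = 5, A[0][1] + B[1][1] = 7 + -1 = 6, A[0][2] + B[2][1] = 1 + 8 = 9) = 5 (attained at k = 0)
  C[0][2] = min over k of (A[0][0] + B[0][2] = -5 + 9 = 4, A[0][1] + B[1][2] = 7 + 1 = 8, A[0][2] + B[2][2] = 1 + 4 = 5) = 4 (attained at k = 0)
  C[1][0] = min over k of (A[1][0] + B[0][0] = -1 + -1 = -2, A[1][1] + B[1][0] = -5 + 9 = 4, A[1][2] + B[2][0] = -4 + 5 = 1) = -2 (attained at k = 0)
  C[1][1] = min over k of (A[1][0] + B[0][1] = -1 + 10 = 9, A[1][1] + B[1][1] = -5 + -1 = -6, A[1][2] + B[2][1] = -4 + 8 = 4) = -6 (attained at k = 1)
  C[1][2] = min over k of (A[1][0] + B[0][2] = -1 + 9 = 8, A[1][1] + B[1][2] = -5 + 1 = -4, A[1][2] + B[2][2] = -4 + 4 = 0) = -4 (attained at k = 1)
  C[2][0] = min over k of (A[2][0] + B[0][0] = -3 + -1 = -4, A[2][1] + B[1][0] = -4 + 9 = 5, A[2][2] + B[2][0] = 0 + 5 = 5) = -4 (attained at k = 0)
  C[2][1] = min over k of (A[2][0] + B[0][1] = -3 + 10 = 7, A[2][1] + B[1][1] = -4 + -1 = -5, A[2][2] + B[2][1] = 0 + 8 = 8) = -5 (attained at k = 1)
  C[2][2] = min over k of (A[2][0] + B[0][2] = -3 + 9 = 6, A[2][1] + B[1][2] = -4 + 1 = -3, A[2][2] + B[2][2] = 0 + 4 = 4) = -3 (attained at k = 1)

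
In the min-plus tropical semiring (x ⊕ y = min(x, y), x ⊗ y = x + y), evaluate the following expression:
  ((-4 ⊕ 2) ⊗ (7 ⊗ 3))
((-4 ⊕ 2) ⊗ (7 ⊗ 3)) = 6

Expand innermost to outermost. Recall ⊕ takes the minimum of its arguments and ⊗ takes their sum. Working out the expression ((-4 ⊕ 2) ⊗ (7 ⊗ 3)) gives 6.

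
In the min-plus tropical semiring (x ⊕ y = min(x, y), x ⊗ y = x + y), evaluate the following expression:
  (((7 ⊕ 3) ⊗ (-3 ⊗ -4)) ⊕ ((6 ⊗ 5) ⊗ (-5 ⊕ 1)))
(((7 ⊕ 3) ⊗ (-3 ⊗ -4)) ⊕ ((6 ⊗ 5) ⊗ (-5 ⊕ 1))) = -4

Expand innermost to outermost. Recall ⊕ takes the minimum of its arguments and ⊗ takes their sum. Working out the expression (((7 ⊕ 3) ⊗ (-3 ⊗ -4)) ⊕ ((6 ⊗ 5) ⊗ (-5 ⊕ 1))) gives -4.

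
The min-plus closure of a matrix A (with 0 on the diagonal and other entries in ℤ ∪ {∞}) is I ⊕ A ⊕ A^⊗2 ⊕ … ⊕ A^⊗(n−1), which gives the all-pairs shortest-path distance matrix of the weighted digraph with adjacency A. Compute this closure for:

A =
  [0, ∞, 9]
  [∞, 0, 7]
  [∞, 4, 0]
Closure =
  [0, 13, 9]
  [∞, 0, 7]
  [∞, 4, 0]

This is the Floyd-Warshall all-pairs shortest-path computation. For each intermediate vertex k = 0, 1, …, 2, update dist[i][j] ← min(dist[i][j], dist[i][k] + dist[k][j]). The final matrix gives, for each (i, j), the minimum total weight of any directed path from i to j (possibly empty when i = j).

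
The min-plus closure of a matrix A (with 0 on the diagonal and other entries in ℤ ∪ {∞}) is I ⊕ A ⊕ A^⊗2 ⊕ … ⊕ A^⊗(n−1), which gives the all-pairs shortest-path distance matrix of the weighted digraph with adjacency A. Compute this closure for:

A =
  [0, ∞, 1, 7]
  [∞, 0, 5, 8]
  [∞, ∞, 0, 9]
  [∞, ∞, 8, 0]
Closure =
  [0, ∞, 1, 7]
  [∞, 0, 5, 8]
  [∞, ∞, 0, 9]
  [∞, ∞, 8, 0]

This is the Floyd-Warshall all-pairs shortest-path computation. For each intermediate vertex k = 0, 1, …, 3, update dist[i][j] ← min(dist[i][j], dist[i][k] + dist[k][j]). The final matrix gives, for each (i, j), the minimum total weight of any directed path from i to j (possibly empty when i = j).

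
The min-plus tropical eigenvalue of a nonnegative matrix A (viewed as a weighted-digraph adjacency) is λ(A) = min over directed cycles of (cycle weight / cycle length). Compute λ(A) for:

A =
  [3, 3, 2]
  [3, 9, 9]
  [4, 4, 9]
λ(A) = 3

Enumerate directed cycles and compute their means (weight / length). Sample:
  cycle 0 → 0: weight = 3, length = 1, mean = 3/1 ≈ 3.000
  cycle 1 → 1: weight = 9, length = 1, mean = 9/1 ≈ 9.000
  cycle 2 → 2: weight = 9, length = 1, mean = 9/1 ≈ 9.000
  cycle 0 → 1 → 0: weight = 6, length = 2, mean = 6/2 ≈ 3.000
  cycle 0 → 2 → 0: weight = 6, length = 2, mean = 6/2 ≈ 3.000
  cycle 1 → 0 → 1: weight = 6, length = 2, mean = 6/2 ≈ 3.000
Minimum mean = 3.000, attained e.g. along the cycle 0 → 0 with weight 3 and length 1. So λ(A) = 3/1 = 3.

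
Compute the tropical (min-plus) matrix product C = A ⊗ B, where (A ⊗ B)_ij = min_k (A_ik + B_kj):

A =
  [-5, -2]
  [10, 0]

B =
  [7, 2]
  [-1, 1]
A ⊗ B =
  [-3, -3]
  [-1, 1]

Apply the min-plus product entry-by-entry:
  C[0][0] = min over k of (A[0][0] + B[0][0] = -5 + 7 = 2, A[0][1] + B[1][0] = -2 + -1 = -3) = -3 (attained at k = 1)
  C[0][1] = min over k of (A[0][0] + B[0][1] = -5 + 2 = -3, A[0][1] + B[1][1] = -2 + 1 = -1) = -3 (attained at k = 0)
  C[1][0] = min over k of (A[1][0] + B[0][0] = 10 + 7 = 17, A[1][1] + B[1][0] = 0 + -1 = -1) = -1 (attained at k = 1)
  C[1][1] = min over k of (A[1][0] + B[0][1] = 10 + 2 = 12, A[1][1] + B[1][1] = 0 + 1 = 1) = 1 (attained at k = 1)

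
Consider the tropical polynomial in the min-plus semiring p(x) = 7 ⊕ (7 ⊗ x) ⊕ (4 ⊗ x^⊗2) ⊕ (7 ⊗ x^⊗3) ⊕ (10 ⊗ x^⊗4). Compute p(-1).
p(-1) = 2

A tropical monomial a ⊗ x^⊗i evaluates to a + i · x. Evaluating each term at x = -1:
  Term 0 contributes 7 + 0 · -1 = 7
  Term 1 contributes 7 + 1 · -1 = 6
  Term 2 contributes 4 + 2 · -1 = 2
  Term 3 contributes 7 + 3 · -1 = 4
  Term 4 contributes 10 + 4 · -1 = 6
p(-1) = ⊕ of these = min[7, 6, 2, 4, 6] = 2.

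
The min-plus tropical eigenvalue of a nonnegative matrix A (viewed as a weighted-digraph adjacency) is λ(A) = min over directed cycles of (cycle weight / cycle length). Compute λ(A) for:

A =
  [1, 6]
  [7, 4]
λ(A) = 1

Enumerate directed cycles and compute their means (weight / length). Sample:
  cycle 0 → 0: weight = 1, length = 1, mean = 1/1 ≈ 1.000
  cycle 1 → 1: weight = 4, length = 1, mean = 4/1 ≈ 4.000
  cycle 0 → 1 → 0: weight = 13, length = 2, mean = 13/2 ≈ 6.500
  cycle 1 → 0 → 1: weight = 13, length = 2, mean = 13/2 ≈ 6.500
Minimum mean = 1.000, attained e.g. along the cycle 0 → 0 with weight 1 and length 1. So λ(A) = 1/1 = 1.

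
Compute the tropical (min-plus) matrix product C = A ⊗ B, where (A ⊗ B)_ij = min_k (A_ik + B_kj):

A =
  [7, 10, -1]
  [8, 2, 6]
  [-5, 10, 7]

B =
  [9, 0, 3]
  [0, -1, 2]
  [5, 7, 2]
A ⊗ B =
  [4, 6, 1]
  [2, 1, 4]
  [4, -5, -2]

Apply the min-plus product entry-by-entry:
  C[0][0] = min over k of (A[0][0] + B[0][0] = 7 + 9 = 16, A[0][1] + B[1][0] = 10 + 0 = 10, A[0][2] + B[2][0] = -1 + 5 = 4) = 4 (attained at k = 2)
  C[0][1] = min over k of (A[0][0] + B[0][1] = 7 + 0 = 7, A[0][1] + B[1][1] = 10 + -1 = 9, A[0][2] + B[2][1] = -1 + 7 = 6) = 6 (attained at k = 2)
  C[0][2] = min over k of (A[0][0] + B[0][2] = 7 + 3 = 10, A[0][1] + B[1][2] = 10 + 2 = 12, A[0][2] + B[2][2] = -1 + 2 = 1) = 1 (attained at k = 2)
  C[1][0] = min over k of (A[1][0] + B[0][0] = 8 + 9 = 17, A[1][1] + B[1][0] = 2 + 0 = 2, A[1][2] + B[2][0] = 6 + 5 = 11) = 2 (attained at k = 1)
  C[1][1] = min over k of (A[1][0] + B[0][1] = 8 + 0 = 8, A[1][1] + B[1][1] = 2 + -1 = 1, A[1][2] + B[2][1] = 6 + 7 = 13) = 1 (attained at k = 1)
  C[1][2] = min over k of (A[1][0] + B[0][2] = 8 + 3 = 11, A[1][1] + B[1][2] = 2 + 2 = 4, A[1][2] + B[2][2] = 6 + 2 = 8) = 4 (attained at k = 1)
  C[2][0] = min over k of (A[2][0] + B[0][0] = -5 + 9 = 4, A[2][1] + B[1][0] = 10 + 0 = 10, A[2][2] + B[2][0] = 7 + 5 = 12) = 4 (attained at k = 0)
  C[2][1] = min over k of (A[2][0] + B[0][1] = -5 + 0 = -5, A[2][1] + B[1][1] = 10 + -1 = 9, A[2][2] + B[2][1] = 7 + 7 = 14) = -5 (attained at k = 0)
  C[2][2] = min over k of (A[2][0] + B[0][2] = -5 + 3 = -2, A[2][1] + B[1][2] = 10 + 2 = 12, A[2][2] + B[2][2] = 7 + 2 = 9) = -2 (attained at k = 0)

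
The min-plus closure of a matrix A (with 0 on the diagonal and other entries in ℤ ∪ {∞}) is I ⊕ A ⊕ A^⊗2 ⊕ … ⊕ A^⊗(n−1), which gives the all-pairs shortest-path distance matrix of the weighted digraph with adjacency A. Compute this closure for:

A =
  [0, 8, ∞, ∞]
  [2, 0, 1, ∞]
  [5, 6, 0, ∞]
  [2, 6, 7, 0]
Closure =
  [0, 8, 9, ∞]
  [2, 0, 1, ∞]
  [5, 6, 0, ∞]
  [2, 6, 7, 0]

This is the Floyd-Warshall all-pairs shortest-path computation. For each intermediate vertex k = 0, 1, …, 3, update dist[i][j] ← min(dist[i][j], dist[i][k] + dist[k][j]). The final matrix gives, for each (i, j), the minimum total weight of any directed path from i to j (possibly empty when i = j).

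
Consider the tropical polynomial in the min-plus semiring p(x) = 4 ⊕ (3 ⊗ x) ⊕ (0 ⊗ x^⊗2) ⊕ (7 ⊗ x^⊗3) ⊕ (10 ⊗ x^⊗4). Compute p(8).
p(8) = 4

A tropical monomial a ⊗ x^⊗i evaluates to a + i · x. Evaluating each term at x = 8:
  Term 0 contributes 4 + 0 · 8 = 4
  Term 1 contributes 3 + 1 · 8 = 11
  Term 2 contributes 0 + 2 · 8 = 16
  Term 3 contributes 7 + 3 · 8 = 31
  Term 4 contributes 10 + 4 · 8 = 42
p(8) = ⊕ of these = min[4, 11, 16, 31, 42] = 4.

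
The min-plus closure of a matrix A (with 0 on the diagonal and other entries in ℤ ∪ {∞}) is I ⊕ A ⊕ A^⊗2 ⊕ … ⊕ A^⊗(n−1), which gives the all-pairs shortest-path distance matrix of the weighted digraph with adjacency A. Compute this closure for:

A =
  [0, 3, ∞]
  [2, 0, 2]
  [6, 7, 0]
Closure =
  [0, 3, 5]
  [2, 0, 2]
  [6, 7, 0]

This is the Floyd-Warshall all-pairs shortest-path computation. For each intermediate vertex k = 0, 1, …, 2, update dist[i][j] ← min(dist[i][j], dist[i][k] + dist[k][j]). The final matrix gives, for each (i, j), the minimum total weight of any directed path from i to j (possibly empty when i = j).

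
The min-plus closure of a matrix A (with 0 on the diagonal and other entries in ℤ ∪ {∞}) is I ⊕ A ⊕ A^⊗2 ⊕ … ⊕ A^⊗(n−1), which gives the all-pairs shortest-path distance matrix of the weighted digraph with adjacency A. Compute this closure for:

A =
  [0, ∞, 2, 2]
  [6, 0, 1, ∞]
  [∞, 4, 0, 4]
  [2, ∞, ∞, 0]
Closure =
  [0, 6, 2, 2]
  [6, 0, 1, 5]
  [6, 4, 0, 4]
  [2, 8, 4, 0]

This is the Floyd-Warshall all-pairs shortest-path computation. For each intermediate vertex k = 0, 1, …, 3, update dist[i][j] ← min(dist[i][j], dist[i][k] + dist[k][j]). The final matrix gives, for each (i, j), the minimum total weight of any directed path from i to j (possibly empty when i = j).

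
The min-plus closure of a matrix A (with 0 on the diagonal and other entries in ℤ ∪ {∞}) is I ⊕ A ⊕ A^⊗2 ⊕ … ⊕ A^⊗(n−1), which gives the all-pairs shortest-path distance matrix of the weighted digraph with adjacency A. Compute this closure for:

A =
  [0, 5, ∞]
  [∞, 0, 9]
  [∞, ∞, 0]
Closure =
  [0, 5, 14]
  [∞, 0, 9]
  [∞, ∞, 0]

This is the Floyd-Warshall all-pairs shortest-path computation. For each intermediate vertex k = 0, 1, …, 2, update dist[i][j] ← min(dist[i][j], dist[i][k] + dist[k][j]). The final matrix gives, for each (i, j), the minimum total weight of any directed path from i to j (possibly empty when i = j).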